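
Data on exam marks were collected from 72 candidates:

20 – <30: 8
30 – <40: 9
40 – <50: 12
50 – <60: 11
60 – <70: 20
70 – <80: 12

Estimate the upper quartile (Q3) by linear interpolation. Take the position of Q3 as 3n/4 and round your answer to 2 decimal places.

67.00

Cumulative frequencies: 8, 17, 29, 40, 60, 72
n = 72; position = 3n/4 = 54.
This falls in the class 60 – <70: L = 60, F = 40, f = 20, h = 10.
Upper quartile ≈ 60 + ((54 − 40) / 20) × 10 = 67.0000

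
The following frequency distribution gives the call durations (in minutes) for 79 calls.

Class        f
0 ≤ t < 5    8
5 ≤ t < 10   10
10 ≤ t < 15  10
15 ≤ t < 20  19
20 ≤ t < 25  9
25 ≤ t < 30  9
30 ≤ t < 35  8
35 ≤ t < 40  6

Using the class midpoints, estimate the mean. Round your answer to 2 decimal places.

Midpoints: 2.5, 7.5, 12.5, 17.5, 22.5, 27.5, 32.5, 37.5
Σfm = 8×2.5 + 10×7.5 + 10×12.5 + 19×17.5 + 9×22.5 + 9×27.5 + 8×32.5 + 6×37.5 = 1487.5
n = Σf = 79
Mean = 1487.5 / 79 = 18.8291

18.83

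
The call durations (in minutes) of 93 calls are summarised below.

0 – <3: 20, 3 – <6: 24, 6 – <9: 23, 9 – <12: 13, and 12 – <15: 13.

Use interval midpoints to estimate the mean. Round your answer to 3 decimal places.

6.694

Midpoints: 1.5, 4.5, 7.5, 10.5, 13.5
Σfm = 20×1.5 + 24×4.5 + 23×7.5 + 13×10.5 + 13×13.5 = 622.5
n = Σf = 93
Mean = 622.5 / 93 = 6.6935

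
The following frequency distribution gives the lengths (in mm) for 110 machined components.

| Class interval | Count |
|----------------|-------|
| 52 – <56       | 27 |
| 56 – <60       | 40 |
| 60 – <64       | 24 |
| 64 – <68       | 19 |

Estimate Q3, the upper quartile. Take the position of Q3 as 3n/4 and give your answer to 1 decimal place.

62.6

Cumulative frequencies: 27, 67, 91, 110
n = 110; position = 3n/4 = 82.5.
This falls in the class 60 – <64: L = 60, F = 67, f = 24, h = 4.
Upper quartile ≈ 60 + ((82.5 − 67) / 24) × 4 = 62.5833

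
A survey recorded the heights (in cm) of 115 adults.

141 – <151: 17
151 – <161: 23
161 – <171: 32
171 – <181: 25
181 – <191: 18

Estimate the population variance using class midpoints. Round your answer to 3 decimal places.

163.357

Midpoints: 146, 156, 166, 176, 186
n = 115, Σfm = 19130, mean = 166.3478
Σfm² = 3201020
Σf(m − x̄)² = Σfm² − (Σfm)²/n = 3201020 − 19130²/115 = 18786.0870
Population variance = 18786.0870 / 115 = 163.3573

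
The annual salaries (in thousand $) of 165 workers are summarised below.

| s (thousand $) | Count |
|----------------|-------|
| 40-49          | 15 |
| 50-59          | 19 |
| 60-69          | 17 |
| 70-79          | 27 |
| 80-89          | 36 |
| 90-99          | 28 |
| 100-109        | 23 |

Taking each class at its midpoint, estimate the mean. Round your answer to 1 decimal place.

Midpoints: 44.5, 54.5, 64.5, 74.5, 84.5, 94.5, 104.5
Σfm = 15×44.5 + 19×54.5 + 17×64.5 + 27×74.5 + 36×84.5 + 28×94.5 + 23×104.5 = 12902.5
n = Σf = 165
Mean = 12902.5 / 165 = 78.1970

78.2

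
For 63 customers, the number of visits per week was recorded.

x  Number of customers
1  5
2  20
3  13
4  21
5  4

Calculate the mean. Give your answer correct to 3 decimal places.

Values: 1, 2, 3, 4, 5
Σfx = 5×1 + 20×2 + 13×3 + 21×4 + 4×5 = 188
n = Σf = 63
Mean = 188 / 63 = 2.9841

2.984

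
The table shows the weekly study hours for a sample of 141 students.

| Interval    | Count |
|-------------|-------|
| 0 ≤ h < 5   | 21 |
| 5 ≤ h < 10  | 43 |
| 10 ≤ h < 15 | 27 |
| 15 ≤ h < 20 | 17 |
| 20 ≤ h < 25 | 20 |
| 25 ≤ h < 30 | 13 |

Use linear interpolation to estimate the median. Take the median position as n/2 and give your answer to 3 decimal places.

11.204

Cumulative frequencies: 21, 64, 91, 108, 128, 141
n = 141; position = n/2 = 70.5.
This falls in the class 10 ≤ h < 15: L = 10, F = 64, f = 27, h = 5.
Median ≈ 10 + ((70.5 − 64) / 27) × 5 = 11.2037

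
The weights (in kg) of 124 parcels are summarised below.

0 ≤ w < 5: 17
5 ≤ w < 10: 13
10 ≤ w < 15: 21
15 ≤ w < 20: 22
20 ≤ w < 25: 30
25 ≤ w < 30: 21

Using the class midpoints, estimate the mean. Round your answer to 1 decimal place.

Midpoints: 2.5, 7.5, 12.5, 17.5, 22.5, 27.5
Σfm = 17×2.5 + 13×7.5 + 21×12.5 + 22×17.5 + 30×22.5 + 21×27.5 = 2040
n = Σf = 124
Mean = 2040 / 124 = 16.4516

16.5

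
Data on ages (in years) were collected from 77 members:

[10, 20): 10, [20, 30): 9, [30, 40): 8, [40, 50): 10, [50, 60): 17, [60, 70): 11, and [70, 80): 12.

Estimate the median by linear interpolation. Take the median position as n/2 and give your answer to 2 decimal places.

50.88

Cumulative frequencies: 10, 19, 27, 37, 54, 65, 77
n = 77; position = n/2 = 38.5.
This falls in the class [50, 60): L = 50, F = 37, f = 17, h = 10.
Median ≈ 50 + ((38.5 − 37) / 17) × 10 = 50.8824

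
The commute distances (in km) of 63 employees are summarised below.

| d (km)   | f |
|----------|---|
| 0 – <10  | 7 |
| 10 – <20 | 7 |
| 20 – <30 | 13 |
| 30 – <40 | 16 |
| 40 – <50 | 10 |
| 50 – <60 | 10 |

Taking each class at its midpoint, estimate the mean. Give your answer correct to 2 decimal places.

Midpoints: 5, 15, 25, 35, 45, 55
Σfm = 7×5 + 7×15 + 13×25 + 16×35 + 10×45 + 10×55 = 2025
n = Σf = 63
Mean = 2025 / 63 = 32.1429

32.14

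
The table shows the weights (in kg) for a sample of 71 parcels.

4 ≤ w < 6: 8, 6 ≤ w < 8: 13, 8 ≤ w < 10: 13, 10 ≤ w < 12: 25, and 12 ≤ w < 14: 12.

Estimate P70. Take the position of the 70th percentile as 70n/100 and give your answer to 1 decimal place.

11.3

Cumulative frequencies: 8, 21, 34, 59, 71
n = 71; position = 70n/100 = 49.7.
This falls in the class 10 ≤ w < 12: L = 10, F = 34, f = 25, h = 2.
70th percentile ≈ 10 + ((49.7 − 34) / 25) × 2 = 11.2560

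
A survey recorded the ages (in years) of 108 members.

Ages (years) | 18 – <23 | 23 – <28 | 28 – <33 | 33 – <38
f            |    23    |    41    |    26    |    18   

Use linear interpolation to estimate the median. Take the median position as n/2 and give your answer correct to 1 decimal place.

26.8

Cumulative frequencies: 23, 64, 90, 108
n = 108; position = n/2 = 54.
This falls in the class 23 – <28: L = 23, F = 23, f = 41, h = 5.
Median ≈ 23 + ((54 − 23) / 41) × 5 = 26.7805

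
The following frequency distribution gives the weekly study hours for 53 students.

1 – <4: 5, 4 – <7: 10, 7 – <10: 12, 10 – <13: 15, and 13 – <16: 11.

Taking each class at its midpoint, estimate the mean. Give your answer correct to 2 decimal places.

Midpoints: 2.5, 5.5, 8.5, 11.5, 14.5
Σfm = 5×2.5 + 10×5.5 + 12×8.5 + 15×11.5 + 11×14.5 = 501.5
n = Σf = 53
Mean = 501.5 / 53 = 9.4623

9.46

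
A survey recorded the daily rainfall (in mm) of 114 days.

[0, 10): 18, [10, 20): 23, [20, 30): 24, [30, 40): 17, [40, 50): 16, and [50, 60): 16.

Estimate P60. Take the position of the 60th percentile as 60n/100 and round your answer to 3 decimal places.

Cumulative frequencies: 18, 41, 65, 82, 98, 114
n = 114; position = 60n/100 = 68.4.
This falls in the class [30, 40): L = 30, F = 65, f = 17, h = 10.
60th percentile ≈ 30 + ((68.4 − 65) / 17) × 10 = 32.0000

32.000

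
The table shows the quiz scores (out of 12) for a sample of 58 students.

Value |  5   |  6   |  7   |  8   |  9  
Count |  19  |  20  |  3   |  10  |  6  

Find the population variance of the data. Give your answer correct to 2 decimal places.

Values: 5, 6, 7, 8, 9
n = 58, Σfx = 370, mean = 6.3793
Σfx² = 2468
Σf(x − x̄)² = Σfx² − (Σfx)²/n = 2468 − 370²/58 = 107.6552
Population variance = 107.6552 / 58 = 1.8561

1.86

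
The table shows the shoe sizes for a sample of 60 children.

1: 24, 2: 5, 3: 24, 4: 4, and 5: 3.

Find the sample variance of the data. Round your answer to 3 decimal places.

1.461

Values: 1, 2, 3, 4, 5
n = 60, Σfx = 137, mean = 2.2833
Σfx² = 399
Σf(x − x̄)² = Σfx² − (Σfx)²/n = 399 − 137²/60 = 86.1833
Sample variance = 86.1833 / 59 = 1.4607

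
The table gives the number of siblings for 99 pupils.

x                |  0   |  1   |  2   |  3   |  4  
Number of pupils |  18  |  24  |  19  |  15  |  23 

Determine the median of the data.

2

Cumulative frequencies: 18, 42, 61, 76, 99
n = 99, so the median is the value in position (n+1)/2 = 50.
Position 50 falls at value 2.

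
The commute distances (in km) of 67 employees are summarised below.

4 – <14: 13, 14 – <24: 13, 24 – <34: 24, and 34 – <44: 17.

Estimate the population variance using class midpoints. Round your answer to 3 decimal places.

111.606

Midpoints: 9, 19, 29, 39
n = 67, Σfm = 1723, mean = 25.7164
Σfm² = 51787
Σf(m − x̄)² = Σfm² − (Σfm)²/n = 51787 − 1723²/67 = 7477.6119
Population variance = 7477.6119 / 67 = 111.6061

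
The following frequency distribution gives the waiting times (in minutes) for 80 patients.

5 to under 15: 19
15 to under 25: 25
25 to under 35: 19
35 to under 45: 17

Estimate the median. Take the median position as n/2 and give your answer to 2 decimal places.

23.40

Cumulative frequencies: 19, 44, 63, 80
n = 80; position = n/2 = 40.
This falls in the class 15 to under 25: L = 15, F = 19, f = 25, h = 10.
Median ≈ 15 + ((40 − 19) / 25) × 10 = 23.4000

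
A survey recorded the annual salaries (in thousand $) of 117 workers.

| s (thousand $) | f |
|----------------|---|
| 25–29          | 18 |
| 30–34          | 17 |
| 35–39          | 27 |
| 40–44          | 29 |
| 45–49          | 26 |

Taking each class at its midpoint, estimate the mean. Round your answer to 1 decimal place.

Midpoints: 27, 32, 37, 42, 47
Σfm = 18×27 + 17×32 + 27×37 + 29×42 + 26×47 = 4469
n = Σf = 117
Mean = 4469 / 117 = 38.1966

38.2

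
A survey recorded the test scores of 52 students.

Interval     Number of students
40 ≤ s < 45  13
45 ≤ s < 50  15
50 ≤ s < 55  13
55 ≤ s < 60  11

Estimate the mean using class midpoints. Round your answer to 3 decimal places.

Midpoints: 42.5, 47.5, 52.5, 57.5
Σfm = 13×42.5 + 15×47.5 + 13×52.5 + 11×57.5 = 2580
n = Σf = 52
Mean = 2580 / 52 = 49.6154

49.615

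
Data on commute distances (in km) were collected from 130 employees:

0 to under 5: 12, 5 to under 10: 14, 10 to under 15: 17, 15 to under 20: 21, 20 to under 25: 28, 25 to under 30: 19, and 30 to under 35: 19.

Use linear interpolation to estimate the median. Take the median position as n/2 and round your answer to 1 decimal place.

20.2

Cumulative frequencies: 12, 26, 43, 64, 92, 111, 130
n = 130; position = n/2 = 65.
This falls in the class 20 to under 25: L = 20, F = 64, f = 28, h = 5.
Median ≈ 20 + ((65 − 64) / 28) × 5 = 20.1786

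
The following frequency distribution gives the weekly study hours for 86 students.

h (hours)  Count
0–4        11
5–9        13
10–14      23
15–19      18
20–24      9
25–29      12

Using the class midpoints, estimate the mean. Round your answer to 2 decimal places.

Midpoints: 2, 7, 12, 17, 22, 27
Σfm = 11×2 + 13×7 + 23×12 + 18×17 + 9×22 + 12×27 = 1217
n = Σf = 86
Mean = 1217 / 86 = 14.1512

14.15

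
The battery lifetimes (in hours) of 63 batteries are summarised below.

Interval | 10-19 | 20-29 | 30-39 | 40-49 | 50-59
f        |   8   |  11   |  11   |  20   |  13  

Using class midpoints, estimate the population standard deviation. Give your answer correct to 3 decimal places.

13.170

Midpoints: 14.5, 24.5, 34.5, 44.5, 54.5
n = 63, Σfm = 2363.5, mean = 37.5159
Σfm² = 99595.75
Σf(m − x̄)² = Σfm² − (Σfm)²/n = 99595.75 − 2363.5²/63 = 10926.9841
Population variance = 10926.9841 / 63 = 173.4442
Standard deviation = √173.4442 = 13.1698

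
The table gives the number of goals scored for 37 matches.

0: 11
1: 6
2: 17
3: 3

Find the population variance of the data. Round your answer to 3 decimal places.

0.976

Values: 0, 1, 2, 3
n = 37, Σfx = 49, mean = 1.3243
Σfx² = 101
Σf(x − x̄)² = Σfx² − (Σfx)²/n = 101 − 49²/37 = 36.1081
Population variance = 36.1081 / 37 = 0.9759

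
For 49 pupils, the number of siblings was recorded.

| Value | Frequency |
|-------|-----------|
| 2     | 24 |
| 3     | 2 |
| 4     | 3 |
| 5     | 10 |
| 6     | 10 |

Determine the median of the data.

Cumulative frequencies: 24, 26, 29, 39, 49
n = 49, so the median is the value in position (n+1)/2 = 25.
Position 25 falls at value 3.

3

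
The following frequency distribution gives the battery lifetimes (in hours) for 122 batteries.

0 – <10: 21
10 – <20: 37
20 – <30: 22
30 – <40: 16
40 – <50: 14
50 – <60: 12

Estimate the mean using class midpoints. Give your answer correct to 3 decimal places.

Midpoints: 5, 15, 25, 35, 45, 55
Σfm = 21×5 + 37×15 + 22×25 + 16×35 + 14×45 + 12×55 = 3060
n = Σf = 122
Mean = 3060 / 122 = 25.0820

25.082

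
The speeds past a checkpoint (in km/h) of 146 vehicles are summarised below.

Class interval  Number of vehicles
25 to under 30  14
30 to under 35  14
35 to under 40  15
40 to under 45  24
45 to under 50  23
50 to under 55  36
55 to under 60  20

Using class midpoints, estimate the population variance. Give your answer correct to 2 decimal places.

Midpoints: 27.5, 32.5, 37.5, 42.5, 47.5, 52.5, 57.5
n = 146, Σfm = 6555, mean = 44.8973
Σfm² = 307062.5
Σf(m − x̄)² = Σfm² − (Σfm)²/n = 307062.5 − 6555²/146 = 12760.9589
Population variance = 12760.9589 / 146 = 87.4038

87.40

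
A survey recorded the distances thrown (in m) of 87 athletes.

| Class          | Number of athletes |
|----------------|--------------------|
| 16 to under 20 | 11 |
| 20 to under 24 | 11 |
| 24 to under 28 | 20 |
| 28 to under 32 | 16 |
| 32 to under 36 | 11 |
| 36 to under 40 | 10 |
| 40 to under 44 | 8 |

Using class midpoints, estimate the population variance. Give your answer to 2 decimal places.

51.75

Midpoints: 18, 22, 26, 30, 34, 38, 42
n = 87, Σfm = 2530, mean = 29.0805
Σfm² = 78076
Σf(m − x̄)² = Σfm² − (Σfm)²/n = 78076 − 2530²/87 = 4502.4368
Population variance = 4502.4368 / 87 = 51.7521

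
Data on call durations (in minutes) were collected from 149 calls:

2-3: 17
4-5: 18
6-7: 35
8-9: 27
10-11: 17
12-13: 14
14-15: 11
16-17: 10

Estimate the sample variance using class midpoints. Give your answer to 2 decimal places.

Midpoints: 2.5, 4.5, 6.5, 8.5, 10.5, 12.5, 14.5, 16.5
n = 149, Σfm = 1258.5, mean = 8.4463
Σfm² = 12997.25
Σf(m − x̄)² = Σfm² − (Σfm)²/n = 12997.25 − 1258.5²/149 = 2367.5705
Sample variance = 2367.5705 / 148 = 15.9971

16.00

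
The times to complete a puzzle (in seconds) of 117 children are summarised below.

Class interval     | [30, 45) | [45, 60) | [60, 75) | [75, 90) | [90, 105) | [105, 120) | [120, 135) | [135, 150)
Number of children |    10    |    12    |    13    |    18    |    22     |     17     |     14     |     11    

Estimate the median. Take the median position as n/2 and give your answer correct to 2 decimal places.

93.75

Cumulative frequencies: 10, 22, 35, 53, 75, 92, 106, 117
n = 117; position = n/2 = 58.5.
This falls in the class [90, 105): L = 90, F = 53, f = 22, h = 15.
Median ≈ 90 + ((58.5 − 53) / 22) × 15 = 93.7500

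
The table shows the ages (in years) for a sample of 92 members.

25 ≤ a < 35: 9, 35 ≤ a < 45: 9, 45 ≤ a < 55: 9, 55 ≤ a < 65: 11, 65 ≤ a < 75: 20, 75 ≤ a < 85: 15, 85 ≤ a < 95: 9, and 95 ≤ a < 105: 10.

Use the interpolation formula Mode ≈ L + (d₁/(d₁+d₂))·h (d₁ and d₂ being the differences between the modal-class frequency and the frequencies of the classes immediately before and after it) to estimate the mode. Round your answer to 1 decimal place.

71.4

Modal class: 65 ≤ a < 75 (highest frequency 20).
d₁ = 20 − 11 = 9, d₂ = 20 − 15 = 5
Mode ≈ 65 + (9/(9+5)) × 10 = 65 + 6.4286 = 71.4286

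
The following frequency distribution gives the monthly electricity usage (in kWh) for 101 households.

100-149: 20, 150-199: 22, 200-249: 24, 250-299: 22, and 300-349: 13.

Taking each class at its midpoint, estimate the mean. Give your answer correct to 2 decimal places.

217.57

Midpoints: 124.5, 174.5, 224.5, 274.5, 324.5
Σfm = 20×124.5 + 22×174.5 + 24×224.5 + 22×274.5 + 13×324.5 = 21974.5
n = Σf = 101
Mean = 21974.5 / 101 = 217.5693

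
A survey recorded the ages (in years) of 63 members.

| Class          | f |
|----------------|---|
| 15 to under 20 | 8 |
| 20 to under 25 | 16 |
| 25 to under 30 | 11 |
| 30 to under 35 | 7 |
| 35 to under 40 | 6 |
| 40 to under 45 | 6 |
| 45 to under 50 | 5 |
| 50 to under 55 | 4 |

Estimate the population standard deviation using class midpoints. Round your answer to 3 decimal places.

Midpoints: 17.5, 22.5, 27.5, 32.5, 37.5, 42.5, 47.5, 52.5
n = 63, Σfm = 1957.5, mean = 31.0714
Σfm² = 67843.75
Σf(m − x̄)² = Σfm² − (Σfm)²/n = 67843.75 − 1957.5²/63 = 7021.4286
Population variance = 7021.4286 / 63 = 111.4512
Standard deviation = √111.4512 = 10.5570

10.557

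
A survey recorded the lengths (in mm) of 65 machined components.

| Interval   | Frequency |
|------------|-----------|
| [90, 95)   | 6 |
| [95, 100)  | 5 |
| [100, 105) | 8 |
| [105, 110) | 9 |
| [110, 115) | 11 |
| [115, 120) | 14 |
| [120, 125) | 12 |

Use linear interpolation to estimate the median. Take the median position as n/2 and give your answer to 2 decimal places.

Cumulative frequencies: 6, 11, 19, 28, 39, 53, 65
n = 65; position = n/2 = 32.5.
This falls in the class [110, 115): L = 110, F = 28, f = 11, h = 5.
Median ≈ 110 + ((32.5 − 28) / 11) × 5 = 112.0455

112.05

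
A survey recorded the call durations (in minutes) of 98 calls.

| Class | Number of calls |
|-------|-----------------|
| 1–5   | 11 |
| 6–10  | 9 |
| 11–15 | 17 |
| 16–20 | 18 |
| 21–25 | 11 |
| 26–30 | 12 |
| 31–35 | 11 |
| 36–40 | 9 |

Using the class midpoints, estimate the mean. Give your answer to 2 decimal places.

19.84

Midpoints: 3, 8, 13, 18, 23, 28, 33, 38
Σfm = 11×3 + 9×8 + 17×13 + 18×18 + 11×23 + 12×28 + 11×33 + 9×38 = 1944
n = Σf = 98
Mean = 1944 / 98 = 19.8367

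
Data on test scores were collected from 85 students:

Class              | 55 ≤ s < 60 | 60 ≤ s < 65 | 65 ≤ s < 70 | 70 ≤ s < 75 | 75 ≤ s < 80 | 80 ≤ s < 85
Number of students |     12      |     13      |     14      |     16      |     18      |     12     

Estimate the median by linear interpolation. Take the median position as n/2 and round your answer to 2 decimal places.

Cumulative frequencies: 12, 25, 39, 55, 73, 85
n = 85; position = n/2 = 42.5.
This falls in the class 70 ≤ s < 75: L = 70, F = 39, f = 16, h = 5.
Median ≈ 70 + ((42.5 − 39) / 16) × 5 = 71.0938

71.09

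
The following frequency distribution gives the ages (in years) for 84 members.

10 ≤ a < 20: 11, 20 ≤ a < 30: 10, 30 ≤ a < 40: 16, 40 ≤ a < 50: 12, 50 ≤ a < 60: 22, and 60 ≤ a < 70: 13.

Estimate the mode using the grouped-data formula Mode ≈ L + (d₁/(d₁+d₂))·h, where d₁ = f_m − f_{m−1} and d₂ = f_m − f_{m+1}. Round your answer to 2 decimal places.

55.26

Modal class: 50 ≤ a < 60 (highest frequency 22).
d₁ = 22 − 12 = 10, d₂ = 22 − 13 = 9
Mode ≈ 50 + (10/(10+9)) × 10 = 50 + 5.2632 = 55.2632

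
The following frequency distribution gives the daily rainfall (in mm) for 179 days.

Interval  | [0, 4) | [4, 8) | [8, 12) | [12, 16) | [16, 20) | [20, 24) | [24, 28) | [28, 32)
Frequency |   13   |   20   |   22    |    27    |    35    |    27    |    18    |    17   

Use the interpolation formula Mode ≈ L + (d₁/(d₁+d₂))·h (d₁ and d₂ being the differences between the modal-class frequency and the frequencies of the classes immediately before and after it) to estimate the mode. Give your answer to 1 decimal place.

Modal class: [16, 20) (highest frequency 35).
d₁ = 35 − 27 = 8, d₂ = 35 − 27 = 8
Mode ≈ 16 + (8/(8+8)) × 4 = 16 + 2.0000 = 18.0000

18.0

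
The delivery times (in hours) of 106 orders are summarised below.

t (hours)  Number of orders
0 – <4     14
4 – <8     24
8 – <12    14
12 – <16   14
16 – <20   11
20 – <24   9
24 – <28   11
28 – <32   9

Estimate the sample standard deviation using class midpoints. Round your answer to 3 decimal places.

8.950

Midpoints: 2, 6, 10, 14, 18, 22, 26, 30
n = 106, Σfm = 1460, mean = 13.7736
Σfm² = 28520
Σf(m − x̄)² = Σfm² − (Σfm)²/n = 28520 − 1460²/106 = 8410.5660
Sample variance = 8410.5660 / 105 = 80.1006
Standard deviation = √80.1006 = 8.9499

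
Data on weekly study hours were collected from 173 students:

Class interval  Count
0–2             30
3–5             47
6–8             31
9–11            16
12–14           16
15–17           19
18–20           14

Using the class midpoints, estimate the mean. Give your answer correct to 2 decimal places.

7.94

Midpoints: 1, 4, 7, 10, 13, 16, 19
Σfm = 30×1 + 47×4 + 31×7 + 16×10 + 16×13 + 19×16 + 14×19 = 1373
n = Σf = 173
Mean = 1373 / 173 = 7.9364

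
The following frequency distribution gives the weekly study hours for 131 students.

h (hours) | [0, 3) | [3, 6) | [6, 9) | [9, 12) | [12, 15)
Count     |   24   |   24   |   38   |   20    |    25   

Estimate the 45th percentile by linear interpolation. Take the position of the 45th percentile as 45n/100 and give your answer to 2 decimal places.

Cumulative frequencies: 24, 48, 86, 106, 131
n = 131; position = 45n/100 = 58.95.
This falls in the class [6, 9): L = 6, F = 48, f = 38, h = 3.
45th percentile ≈ 6 + ((58.95 − 48) / 38) × 3 = 6.8645

6.86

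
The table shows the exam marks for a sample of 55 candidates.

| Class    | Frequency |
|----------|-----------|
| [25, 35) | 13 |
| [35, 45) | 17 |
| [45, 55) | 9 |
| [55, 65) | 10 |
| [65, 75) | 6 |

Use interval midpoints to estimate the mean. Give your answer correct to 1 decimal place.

Midpoints: 30, 40, 50, 60, 70
Σfm = 13×30 + 17×40 + 9×50 + 10×60 + 6×70 = 2540
n = Σf = 55
Mean = 2540 / 55 = 46.1818

46.2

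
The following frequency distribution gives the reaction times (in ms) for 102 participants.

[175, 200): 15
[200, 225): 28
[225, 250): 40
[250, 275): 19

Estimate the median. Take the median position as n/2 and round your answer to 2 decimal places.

230.00

Cumulative frequencies: 15, 43, 83, 102
n = 102; position = n/2 = 51.
This falls in the class [225, 250): L = 225, F = 43, f = 40, h = 25.
Median ≈ 225 + ((51 − 43) / 40) × 25 = 230.0000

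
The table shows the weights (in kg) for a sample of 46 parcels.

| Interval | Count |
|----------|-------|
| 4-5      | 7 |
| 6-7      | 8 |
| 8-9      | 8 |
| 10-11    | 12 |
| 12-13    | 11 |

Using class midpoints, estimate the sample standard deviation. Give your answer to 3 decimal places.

Midpoints: 4.5, 6.5, 8.5, 10.5, 12.5
n = 46, Σfm = 415, mean = 9.0217
Σfm² = 4099.5
Σf(m − x̄)² = Σfm² − (Σfm)²/n = 4099.5 − 415²/46 = 355.4783
Sample variance = 355.4783 / 45 = 7.8995
Standard deviation = √7.8995 = 2.8106

2.811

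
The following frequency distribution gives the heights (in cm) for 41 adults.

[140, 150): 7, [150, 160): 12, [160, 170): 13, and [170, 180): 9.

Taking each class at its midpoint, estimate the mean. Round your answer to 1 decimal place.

160.9

Midpoints: 145, 155, 165, 175
Σfm = 7×145 + 12×155 + 13×165 + 9×175 = 6595
n = Σf = 41
Mean = 6595 / 41 = 160.8537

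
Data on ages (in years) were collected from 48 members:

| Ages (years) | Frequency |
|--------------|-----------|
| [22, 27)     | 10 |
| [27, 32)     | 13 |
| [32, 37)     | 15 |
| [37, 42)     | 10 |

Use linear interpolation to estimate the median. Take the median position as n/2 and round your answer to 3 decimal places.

Cumulative frequencies: 10, 23, 38, 48
n = 48; position = n/2 = 24.
This falls in the class [32, 37): L = 32, F = 23, f = 15, h = 5.
Median ≈ 32 + ((24 − 23) / 15) × 5 = 32.3333

32.333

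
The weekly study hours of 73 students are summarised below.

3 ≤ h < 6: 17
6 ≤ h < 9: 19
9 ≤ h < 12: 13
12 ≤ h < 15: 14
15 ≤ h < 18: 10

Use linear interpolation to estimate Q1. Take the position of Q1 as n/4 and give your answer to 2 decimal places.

Cumulative frequencies: 17, 36, 49, 63, 73
n = 73; position = n/4 = 18.25.
This falls in the class 6 ≤ h < 9: L = 6, F = 17, f = 19, h = 3.
Lower quartile ≈ 6 + ((18.25 − 17) / 19) × 3 = 6.1974

6.20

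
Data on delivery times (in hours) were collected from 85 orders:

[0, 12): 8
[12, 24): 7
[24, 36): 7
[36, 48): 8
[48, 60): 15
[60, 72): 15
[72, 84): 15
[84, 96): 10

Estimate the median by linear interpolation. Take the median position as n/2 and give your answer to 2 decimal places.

58.00

Cumulative frequencies: 8, 15, 22, 30, 45, 60, 75, 85
n = 85; position = n/2 = 42.5.
This falls in the class [48, 60): L = 48, F = 30, f = 15, h = 12.
Median ≈ 48 + ((42.5 − 30) / 15) × 12 = 58.0000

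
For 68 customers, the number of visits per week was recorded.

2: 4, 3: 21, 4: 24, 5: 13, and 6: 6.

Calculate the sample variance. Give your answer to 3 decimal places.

Values: 2, 3, 4, 5, 6
n = 68, Σfx = 268, mean = 3.9412
Σfx² = 1130
Σf(x − x̄)² = Σfx² − (Σfx)²/n = 1130 − 268²/68 = 73.7647
Sample variance = 73.7647 / 67 = 1.1010

1.101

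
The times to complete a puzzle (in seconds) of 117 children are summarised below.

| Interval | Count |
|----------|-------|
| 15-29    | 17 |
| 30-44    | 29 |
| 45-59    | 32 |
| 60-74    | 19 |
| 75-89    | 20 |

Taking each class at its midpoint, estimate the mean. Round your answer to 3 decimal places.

Midpoints: 22, 37, 52, 67, 82
Σfm = 17×22 + 29×37 + 32×52 + 19×67 + 20×82 = 6024
n = Σf = 117
Mean = 6024 / 117 = 51.4872

51.487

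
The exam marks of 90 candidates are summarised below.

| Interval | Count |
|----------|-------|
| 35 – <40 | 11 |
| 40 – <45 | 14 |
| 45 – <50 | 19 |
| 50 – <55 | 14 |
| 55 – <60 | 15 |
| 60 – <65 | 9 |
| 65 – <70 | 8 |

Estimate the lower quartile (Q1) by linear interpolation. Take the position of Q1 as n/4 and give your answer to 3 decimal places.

44.107

Cumulative frequencies: 11, 25, 44, 58, 73, 82, 90
n = 90; position = n/4 = 22.5.
This falls in the class 40 – <45: L = 40, F = 11, f = 14, h = 5.
Lower quartile ≈ 40 + ((22.5 − 11) / 14) × 5 = 44.1071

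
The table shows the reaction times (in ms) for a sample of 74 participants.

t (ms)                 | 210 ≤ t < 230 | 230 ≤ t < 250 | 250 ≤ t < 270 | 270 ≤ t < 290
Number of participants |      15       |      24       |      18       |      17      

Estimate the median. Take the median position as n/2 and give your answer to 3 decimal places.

248.333

Cumulative frequencies: 15, 39, 57, 74
n = 74; position = n/2 = 37.
This falls in the class 230 ≤ t < 250: L = 230, F = 15, f = 24, h = 20.
Median ≈ 230 + ((37 − 15) / 24) × 20 = 248.3333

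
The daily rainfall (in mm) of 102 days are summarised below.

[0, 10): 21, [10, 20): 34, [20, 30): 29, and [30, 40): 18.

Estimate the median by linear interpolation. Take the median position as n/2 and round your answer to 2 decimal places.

Cumulative frequencies: 21, 55, 84, 102
n = 102; position = n/2 = 51.
This falls in the class [10, 20): L = 10, F = 21, f = 34, h = 10.
Median ≈ 10 + ((51 − 21) / 34) × 10 = 18.8235

18.82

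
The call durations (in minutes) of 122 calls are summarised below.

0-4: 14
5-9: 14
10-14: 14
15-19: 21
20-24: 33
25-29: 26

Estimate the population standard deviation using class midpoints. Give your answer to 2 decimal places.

8.26

Midpoints: 2, 7, 12, 17, 22, 27
n = 122, Σfm = 2079, mean = 17.0410
Σfm² = 43753
Σf(m − x̄)² = Σfm² − (Σfm)²/n = 43753 − 2079²/122 = 8324.7951
Population variance = 8324.7951 / 122 = 68.2360
Standard deviation = √68.2360 = 8.2605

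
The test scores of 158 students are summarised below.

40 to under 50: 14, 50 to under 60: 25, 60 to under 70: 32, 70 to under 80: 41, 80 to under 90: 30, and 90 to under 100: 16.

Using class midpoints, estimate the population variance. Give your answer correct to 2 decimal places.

Midpoints: 45, 55, 65, 75, 85, 95
n = 158, Σfm = 11230, mean = 71.0759
Σfm² = 830950
Σf(m − x̄)² = Σfm² − (Σfm)²/n = 830950 − 11230²/158 = 32767.0886
Population variance = 32767.0886 / 158 = 207.3866

207.39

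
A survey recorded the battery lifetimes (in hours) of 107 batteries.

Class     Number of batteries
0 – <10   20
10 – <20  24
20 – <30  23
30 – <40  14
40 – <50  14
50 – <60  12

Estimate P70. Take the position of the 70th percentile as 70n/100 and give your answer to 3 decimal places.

35.643

Cumulative frequencies: 20, 44, 67, 81, 95, 107
n = 107; position = 70n/100 = 74.9.
This falls in the class 30 – <40: L = 30, F = 67, f = 14, h = 10.
70th percentile ≈ 30 + ((74.9 − 67) / 14) × 10 = 35.6429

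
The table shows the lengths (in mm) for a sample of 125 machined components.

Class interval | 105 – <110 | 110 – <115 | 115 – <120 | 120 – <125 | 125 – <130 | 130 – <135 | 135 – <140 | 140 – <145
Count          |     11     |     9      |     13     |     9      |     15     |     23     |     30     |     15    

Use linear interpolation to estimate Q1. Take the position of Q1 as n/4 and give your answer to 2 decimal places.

119.33

Cumulative frequencies: 11, 20, 33, 42, 57, 80, 110, 125
n = 125; position = n/4 = 31.25.
This falls in the class 115 – <120: L = 115, F = 20, f = 13, h = 5.
Lower quartile ≈ 115 + ((31.25 − 20) / 13) × 5 = 119.3269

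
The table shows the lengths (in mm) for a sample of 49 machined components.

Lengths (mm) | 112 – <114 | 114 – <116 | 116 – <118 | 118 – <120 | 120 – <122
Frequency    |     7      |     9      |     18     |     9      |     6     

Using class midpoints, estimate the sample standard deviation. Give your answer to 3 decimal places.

2.414

Midpoints: 113, 115, 117, 119, 121
n = 49, Σfm = 5729, mean = 116.9184
Σfm² = 670105
Σf(m − x̄)² = Σfm² − (Σfm)²/n = 670105 − 5729²/49 = 279.6735
Sample variance = 279.6735 / 48 = 5.8265
Standard deviation = √5.8265 = 2.4138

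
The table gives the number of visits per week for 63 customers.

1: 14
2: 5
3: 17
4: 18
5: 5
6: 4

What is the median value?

3

Cumulative frequencies: 14, 19, 36, 54, 59, 63
n = 63, so the median is the value in position (n+1)/2 = 32.
Position 32 falls at value 3.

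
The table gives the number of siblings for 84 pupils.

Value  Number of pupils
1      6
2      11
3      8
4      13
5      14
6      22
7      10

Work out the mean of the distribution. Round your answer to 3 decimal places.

Values: 1, 2, 3, 4, 5, 6, 7
Σfx = 6×1 + 11×2 + 8×3 + 13×4 + 14×5 + 22×6 + 10×7 = 376
n = Σf = 84
Mean = 376 / 84 = 4.4762

4.476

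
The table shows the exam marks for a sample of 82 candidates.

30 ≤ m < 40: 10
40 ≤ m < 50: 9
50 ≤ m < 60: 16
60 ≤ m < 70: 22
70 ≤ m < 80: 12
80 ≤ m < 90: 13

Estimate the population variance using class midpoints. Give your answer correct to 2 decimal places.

Midpoints: 35, 45, 55, 65, 75, 85
n = 82, Σfm = 5070, mean = 61.8293
Σfm² = 333250
Σf(m − x̄)² = Σfm² − (Σfm)²/n = 333250 − 5070²/82 = 19775.6098
Population variance = 19775.6098 / 82 = 241.1660

241.17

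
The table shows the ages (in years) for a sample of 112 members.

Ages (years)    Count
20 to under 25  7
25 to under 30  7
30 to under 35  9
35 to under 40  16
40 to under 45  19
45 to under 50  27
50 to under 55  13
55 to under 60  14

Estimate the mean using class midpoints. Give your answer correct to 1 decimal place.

Midpoints: 22.5, 27.5, 32.5, 37.5, 42.5, 47.5, 52.5, 57.5
Σfm = 7×22.5 + 7×27.5 + 9×32.5 + 16×37.5 + 19×42.5 + 27×47.5 + 13×52.5 + 14×57.5 = 4820
n = Σf = 112
Mean = 4820 / 112 = 43.0357

43.0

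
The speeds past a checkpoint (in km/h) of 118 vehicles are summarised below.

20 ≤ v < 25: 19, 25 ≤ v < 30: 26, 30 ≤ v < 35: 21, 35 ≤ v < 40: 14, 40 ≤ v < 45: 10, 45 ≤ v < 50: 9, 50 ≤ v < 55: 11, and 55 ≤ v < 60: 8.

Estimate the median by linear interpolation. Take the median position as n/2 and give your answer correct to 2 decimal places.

Cumulative frequencies: 19, 45, 66, 80, 90, 99, 110, 118
n = 118; position = n/2 = 59.
This falls in the class 30 ≤ v < 35: L = 30, F = 45, f = 21, h = 5.
Median ≈ 30 + ((59 − 45) / 21) × 5 = 33.3333

33.33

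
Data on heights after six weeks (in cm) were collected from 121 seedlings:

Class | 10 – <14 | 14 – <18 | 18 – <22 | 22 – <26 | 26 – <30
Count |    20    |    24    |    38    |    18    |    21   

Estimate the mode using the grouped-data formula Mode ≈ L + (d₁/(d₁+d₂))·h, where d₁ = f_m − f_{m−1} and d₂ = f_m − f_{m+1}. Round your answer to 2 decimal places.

Modal class: 18 – <22 (highest frequency 38).
d₁ = 38 − 24 = 14, d₂ = 38 − 18 = 20
Mode ≈ 18 + (14/(14+20)) × 4 = 18 + 1.6471 = 19.6471

19.65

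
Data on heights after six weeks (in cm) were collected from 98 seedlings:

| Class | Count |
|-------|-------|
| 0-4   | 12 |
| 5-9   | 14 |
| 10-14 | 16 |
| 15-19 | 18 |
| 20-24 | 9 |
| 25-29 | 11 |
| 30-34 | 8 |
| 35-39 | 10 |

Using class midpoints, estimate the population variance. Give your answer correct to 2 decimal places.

Midpoints: 2, 7, 12, 17, 22, 27, 32, 37
n = 98, Σfm = 1741, mean = 17.7653
Σfm² = 42497
Σf(m − x̄)² = Σfm² − (Σfm)²/n = 42497 − 1741²/98 = 11567.6020
Population variance = 11567.6020 / 98 = 118.0368

118.04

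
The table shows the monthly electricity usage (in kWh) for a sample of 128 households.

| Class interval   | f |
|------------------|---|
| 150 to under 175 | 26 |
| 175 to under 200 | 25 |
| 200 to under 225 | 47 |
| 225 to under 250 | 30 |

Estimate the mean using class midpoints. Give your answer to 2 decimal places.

Midpoints: 162.5, 187.5, 212.5, 237.5
Σfm = 26×162.5 + 25×187.5 + 47×212.5 + 30×237.5 = 26025
n = Σf = 128
Mean = 26025 / 128 = 203.3203

203.32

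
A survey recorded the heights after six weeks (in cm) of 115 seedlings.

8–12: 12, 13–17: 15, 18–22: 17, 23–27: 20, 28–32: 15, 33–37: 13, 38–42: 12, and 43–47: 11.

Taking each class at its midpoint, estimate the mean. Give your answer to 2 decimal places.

26.65

Midpoints: 10, 15, 20, 25, 30, 35, 40, 45
Σfm = 12×10 + 15×15 + 17×20 + 20×25 + 15×30 + 13×35 + 12×40 + 11×45 = 3065
n = Σf = 115
Mean = 3065 / 115 = 26.6522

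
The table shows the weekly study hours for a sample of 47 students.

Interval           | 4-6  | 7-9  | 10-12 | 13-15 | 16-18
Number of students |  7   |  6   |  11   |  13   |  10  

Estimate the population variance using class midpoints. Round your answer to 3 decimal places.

15.971

Midpoints: 5, 8, 11, 14, 17
n = 47, Σfm = 556, mean = 11.8298
Σfm² = 7328
Σf(m − x̄)² = Σfm² − (Σfm)²/n = 7328 − 556²/47 = 750.6383
Population variance = 750.6383 / 47 = 15.9710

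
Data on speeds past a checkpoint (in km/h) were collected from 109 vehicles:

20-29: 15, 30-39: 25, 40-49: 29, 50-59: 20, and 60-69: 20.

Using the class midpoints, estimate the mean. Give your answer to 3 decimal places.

Midpoints: 24.5, 34.5, 44.5, 54.5, 64.5
Σfm = 15×24.5 + 25×34.5 + 29×44.5 + 20×54.5 + 20×64.5 = 4900.5
n = Σf = 109
Mean = 4900.5 / 109 = 44.9587

44.959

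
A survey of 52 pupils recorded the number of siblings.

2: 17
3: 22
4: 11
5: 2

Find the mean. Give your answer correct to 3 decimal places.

2.962

Values: 2, 3, 4, 5
Σfx = 17×2 + 22×3 + 11×4 + 2×5 = 154
n = Σf = 52
Mean = 154 / 52 = 2.9615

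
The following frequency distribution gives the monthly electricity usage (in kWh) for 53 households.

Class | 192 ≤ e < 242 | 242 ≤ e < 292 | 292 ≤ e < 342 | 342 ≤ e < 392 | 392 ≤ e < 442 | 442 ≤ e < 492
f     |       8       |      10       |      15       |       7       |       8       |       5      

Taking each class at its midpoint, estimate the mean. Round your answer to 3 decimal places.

328.321

Midpoints: 217, 267, 317, 367, 417, 467
Σfm = 8×217 + 10×267 + 15×317 + 7×367 + 8×417 + 5×467 = 17401
n = Σf = 53
Mean = 17401 / 53 = 328.3208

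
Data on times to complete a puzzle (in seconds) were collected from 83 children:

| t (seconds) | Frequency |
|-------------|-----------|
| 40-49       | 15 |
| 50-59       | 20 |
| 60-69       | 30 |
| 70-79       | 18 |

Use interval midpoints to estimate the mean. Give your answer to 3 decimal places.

Midpoints: 44.5, 54.5, 64.5, 74.5
Σfm = 15×44.5 + 20×54.5 + 30×64.5 + 18×74.5 = 5033.5
n = Σf = 83
Mean = 5033.5 / 83 = 60.6446

60.645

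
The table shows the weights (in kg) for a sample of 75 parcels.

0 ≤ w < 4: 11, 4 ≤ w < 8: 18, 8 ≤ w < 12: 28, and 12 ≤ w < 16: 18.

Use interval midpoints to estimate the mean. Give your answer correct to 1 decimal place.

8.8

Midpoints: 2, 6, 10, 14
Σfm = 11×2 + 18×6 + 28×10 + 18×14 = 662
n = Σf = 75
Mean = 662 / 75 = 8.8267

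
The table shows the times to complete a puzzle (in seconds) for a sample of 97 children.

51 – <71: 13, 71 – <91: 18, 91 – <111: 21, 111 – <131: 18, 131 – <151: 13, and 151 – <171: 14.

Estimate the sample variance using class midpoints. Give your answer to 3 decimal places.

1032.560

Midpoints: 61, 81, 101, 121, 141, 161
n = 97, Σfm = 10637, mean = 109.6598
Σfm² = 1265577
Σf(m − x̄)² = Σfm² − (Σfm)²/n = 1265577 − 10637²/97 = 99125.7732
Sample variance = 99125.7732 / 96 = 1032.5601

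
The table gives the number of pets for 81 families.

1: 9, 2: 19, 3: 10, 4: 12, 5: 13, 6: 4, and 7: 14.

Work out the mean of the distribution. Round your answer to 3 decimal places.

3.852

Values: 1, 2, 3, 4, 5, 6, 7
Σfx = 9×1 + 19×2 + 10×3 + 12×4 + 13×5 + 4×6 + 14×7 = 312
n = Σf = 81
Mean = 312 / 81 = 3.8519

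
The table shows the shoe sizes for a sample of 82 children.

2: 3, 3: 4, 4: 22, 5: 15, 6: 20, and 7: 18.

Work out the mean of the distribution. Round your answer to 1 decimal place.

5.2

Values: 2, 3, 4, 5, 6, 7
Σfx = 3×2 + 4×3 + 22×4 + 15×5 + 20×6 + 18×7 = 427
n = Σf = 82
Mean = 427 / 82 = 5.2073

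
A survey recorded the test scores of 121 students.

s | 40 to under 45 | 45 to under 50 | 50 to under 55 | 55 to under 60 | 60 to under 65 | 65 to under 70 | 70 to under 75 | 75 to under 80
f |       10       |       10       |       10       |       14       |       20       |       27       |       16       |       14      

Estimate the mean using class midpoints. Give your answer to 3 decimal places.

62.376

Midpoints: 42.5, 47.5, 52.5, 57.5, 62.5, 67.5, 72.5, 77.5
Σfm = 10×42.5 + 10×47.5 + 10×52.5 + 14×57.5 + 20×62.5 + 27×67.5 + 16×72.5 + 14×77.5 = 7547.5
n = Σf = 121
Mean = 7547.5 / 121 = 62.3760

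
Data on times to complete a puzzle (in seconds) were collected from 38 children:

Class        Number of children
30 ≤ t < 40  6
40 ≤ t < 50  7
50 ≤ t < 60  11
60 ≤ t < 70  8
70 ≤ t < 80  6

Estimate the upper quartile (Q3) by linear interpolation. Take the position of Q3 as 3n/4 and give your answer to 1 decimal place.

Cumulative frequencies: 6, 13, 24, 32, 38
n = 38; position = 3n/4 = 28.5.
This falls in the class 60 ≤ t < 70: L = 60, F = 24, f = 8, h = 10.
Upper quartile ≈ 60 + ((28.5 − 24) / 8) × 10 = 65.6250

65.6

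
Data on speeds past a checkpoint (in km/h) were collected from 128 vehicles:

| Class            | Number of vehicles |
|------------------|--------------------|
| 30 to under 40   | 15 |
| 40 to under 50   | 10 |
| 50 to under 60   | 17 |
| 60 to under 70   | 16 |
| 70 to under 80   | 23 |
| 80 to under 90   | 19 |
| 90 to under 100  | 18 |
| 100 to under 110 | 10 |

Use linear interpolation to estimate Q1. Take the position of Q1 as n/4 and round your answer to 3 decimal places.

54.118

Cumulative frequencies: 15, 25, 42, 58, 81, 100, 118, 128
n = 128; position = n/4 = 32.
This falls in the class 50 to under 60: L = 50, F = 25, f = 17, h = 10.
Lower quartile ≈ 50 + ((32 − 25) / 17) × 10 = 54.1176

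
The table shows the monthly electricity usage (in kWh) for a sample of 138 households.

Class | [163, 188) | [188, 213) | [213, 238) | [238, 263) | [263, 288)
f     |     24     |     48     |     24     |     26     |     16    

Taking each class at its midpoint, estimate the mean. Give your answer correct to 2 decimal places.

218.62

Midpoints: 175.5, 200.5, 225.5, 250.5, 275.5
Σfm = 24×175.5 + 48×200.5 + 24×225.5 + 26×250.5 + 16×275.5 = 30169
n = Σf = 138
Mean = 30169 / 138 = 218.6159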